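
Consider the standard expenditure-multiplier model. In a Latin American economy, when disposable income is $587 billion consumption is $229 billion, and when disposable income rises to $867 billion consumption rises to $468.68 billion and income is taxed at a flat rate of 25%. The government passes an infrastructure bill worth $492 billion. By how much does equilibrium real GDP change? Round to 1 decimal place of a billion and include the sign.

MPC = ΔC/ΔYd = (468.68 − 229)/(867 − 587) = 239.68/280 = 0.856.
Government-spending multiplier = 1/(1 − c(1−t)) = 1/(1 − 0.856×0.75) = 1/0.358 ≈ 2.793.
ΔY = k × ΔG = (+$492 billion) / 0.358 ≈ +$1,374.3 billion.

+$1,374.3 billion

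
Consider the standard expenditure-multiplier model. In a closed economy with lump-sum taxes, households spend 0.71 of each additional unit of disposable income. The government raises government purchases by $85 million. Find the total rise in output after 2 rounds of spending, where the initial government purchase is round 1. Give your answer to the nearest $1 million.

$145 million

Round 1 adds ΔG = $85 million; each later round is MPC = 0.71 times the previous.
After 2 rounds: 85 + 60.35 = ΔG·(1 − c^2)/(1 − c) = 85 × (1 − 0.5041)/0.29 ≈ $145 million.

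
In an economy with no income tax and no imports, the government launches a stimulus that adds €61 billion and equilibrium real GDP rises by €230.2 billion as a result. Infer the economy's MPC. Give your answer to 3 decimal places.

0.735

Implied spending multiplier k = ΔY/ΔG = 230.2/61 ≈ 3.7738.
Since k = 1/(1 − MPC), MPC = 1 − 1/k = 1 − ΔG/ΔY = 1 − 61/230.2 ≈ 0.735.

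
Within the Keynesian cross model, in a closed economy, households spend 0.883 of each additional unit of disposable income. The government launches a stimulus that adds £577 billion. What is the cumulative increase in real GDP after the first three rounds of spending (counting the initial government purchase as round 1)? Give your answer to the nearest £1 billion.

£1,536 billion

Round 1 adds ΔG = £577 billion; each later round is MPC = 0.883 times the previous.
After 3 rounds: 577 + 509.491 + 449.880553 = ΔG·(1 − c^3)/(1 − c) = 577 × (1 − 0.688465387)/0.117 ≈ £1,536 billion.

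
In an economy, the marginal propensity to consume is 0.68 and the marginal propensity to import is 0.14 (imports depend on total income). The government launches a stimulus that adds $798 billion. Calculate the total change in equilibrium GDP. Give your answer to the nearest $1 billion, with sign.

Expenditure multiplier = 1/(1 − c + m) = 1/(1 − 0.68 + 0.14) = 1/0.46 ≈ 2.174.
ΔY = k × ΔG = (+$798 billion) / 0.46 ≈ +$1,735 billion.

+$1,735 billion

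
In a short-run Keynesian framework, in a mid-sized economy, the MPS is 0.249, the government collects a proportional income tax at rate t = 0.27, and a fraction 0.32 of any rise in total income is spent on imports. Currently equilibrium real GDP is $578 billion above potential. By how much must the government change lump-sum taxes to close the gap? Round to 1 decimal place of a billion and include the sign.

MPC = 1 − MPS = 1 − 0.249 = 0.751.
Spending multiplier = 1/(1 − c(1−t) + m) = 1/(1 − 0.751×0.73 + 0.32) = 1/0.77177 ≈ 1.296.
Tax multiplier = −c·k = −0.751/0.77177 ≈ −0.973. Need ΔY = −$578 billion, so ΔT = ΔY/(−c·k) = −(−$578 billion) × 0.77177 / 0.751 ≈ +$594 billion.
The government should raise lump-sum taxes by $594 billion.

+$594.0 billion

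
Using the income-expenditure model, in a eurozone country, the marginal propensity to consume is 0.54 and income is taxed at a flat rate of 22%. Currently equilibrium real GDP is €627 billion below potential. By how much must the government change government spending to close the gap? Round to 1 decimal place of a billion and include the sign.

Spending multiplier = 1/(1 − c(1−t)) = 1/(1 − 0.54×0.78) = 1/0.5788 ≈ 1.728.
Need ΔY = +€627 billion, so ΔG = ΔY/k = (+€627 billion) × 0.5788 ≈ +€362.9 billion.
The government should increase government spending by €362.9 billion.

+€362.9 billion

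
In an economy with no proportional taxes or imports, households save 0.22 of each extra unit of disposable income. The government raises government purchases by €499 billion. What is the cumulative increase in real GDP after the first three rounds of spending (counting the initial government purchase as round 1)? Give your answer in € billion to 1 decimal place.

MPC = 1 − MPS = 1 − 0.22 = 0.78.
Round 1 adds ΔG = €499 billion; each later round is MPC = 0.78 times the previous.
After 3 rounds: 499 + 389.22 + 303.5916 = ΔG·(1 − c^3)/(1 − c) = 499 × (1 − 0.474552)/0.22 ≈ €1,191.8 billion.

€1,191.8 billion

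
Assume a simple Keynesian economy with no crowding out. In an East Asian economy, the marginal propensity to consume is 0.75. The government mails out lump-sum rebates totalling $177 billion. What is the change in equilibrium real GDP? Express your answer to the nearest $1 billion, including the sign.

+$531 billion

A lump-sum tax change of −$177 billion shifts disposable income by +$177 billion; first-round consumption changes by −c × ΔT = −0.75 × (−$177 billion) = +$132.75 billion.
Expenditure multiplier = 1/(1 − MPC) = 1/(1 − 0.75) = 1/0.25 = 4.
The tax multiplier is −c × k = −3, so ΔY = k × (−c·ΔT) = (+$132.75 billion) / 0.25 = +$531 billion.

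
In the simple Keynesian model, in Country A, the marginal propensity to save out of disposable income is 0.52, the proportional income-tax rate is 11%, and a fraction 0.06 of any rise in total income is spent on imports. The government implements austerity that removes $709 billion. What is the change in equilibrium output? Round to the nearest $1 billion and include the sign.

MPC = 1 − MPS = 1 − 0.52 = 0.48.
Spending multiplier = 1/(1 − c(1−t) + m) = 1/(1 − 0.48×0.89 + 0.06) = 1/0.6328 ≈ 1.58.
ΔY = k × ΔG = (−$709 billion) / 0.6328 ≈ −$1,120 billion.

−$1,120 billion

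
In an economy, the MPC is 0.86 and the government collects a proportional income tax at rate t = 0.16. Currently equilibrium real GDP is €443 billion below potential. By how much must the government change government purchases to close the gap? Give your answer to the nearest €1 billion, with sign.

Spending multiplier = 1/(1 − c(1−t)) = 1/(1 − 0.86×0.84) = 1/0.2776 ≈ 3.602.
Need ΔY = +€443 billion, so ΔG = ΔY/k = (+€443 billion) × 0.2776 ≈ +€123 billion.
The government should increase government purchases by €123 billion.

+€123 billion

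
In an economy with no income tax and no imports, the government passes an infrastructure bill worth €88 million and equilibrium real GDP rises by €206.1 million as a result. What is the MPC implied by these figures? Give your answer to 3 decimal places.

0.573

Implied spending multiplier k = ΔY/ΔG = 206.1/88 ≈ 2.342.
Since k = 1/(1 − MPC), MPC = 1 − 1/k = 1 − ΔG/ΔY = 1 − 88/206.1 ≈ 0.573.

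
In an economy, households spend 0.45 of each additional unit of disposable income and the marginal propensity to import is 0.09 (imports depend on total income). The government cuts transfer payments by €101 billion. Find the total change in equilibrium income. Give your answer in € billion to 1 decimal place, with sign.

The transfer change shifts disposable income by −€101 billion, so first-round consumption changes by c·ΔTR = 0.45 × (−€101 billion) = −€45.45 billion.
Expenditure multiplier = 1/(1 − c + m) = 1/(1 − 0.45 + 0.09) = 1/0.64 ≈ 1.563.
The transfer multiplier is c × k ≈ 0.703, so ΔY = k × (c·ΔTR) = (−€45.45 billion) / 0.64 ≈ −€71 billion.

−€71.0 billion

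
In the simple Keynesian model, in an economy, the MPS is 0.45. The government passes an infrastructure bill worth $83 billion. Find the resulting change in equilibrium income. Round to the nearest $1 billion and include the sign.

MPC = 1 − MPS = 1 − 0.45 = 0.55.
Spending multiplier = 1/(1 − MPC) = 1/(1 − 0.55) = 1/0.45 ≈ 2.222.
ΔY = k × ΔG = (+$83 billion) / 0.45 ≈ +$184 billion.

+$184 billion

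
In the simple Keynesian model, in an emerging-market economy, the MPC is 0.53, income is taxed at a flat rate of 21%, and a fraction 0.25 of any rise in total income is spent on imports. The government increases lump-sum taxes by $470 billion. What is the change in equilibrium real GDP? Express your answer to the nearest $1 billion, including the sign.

−$300 billion

A lump-sum tax change of +$470 billion shifts disposable income by −$470 billion; first-round consumption changes by −c × ΔT = −0.53 × (+$470 billion) = −$249.1 billion.
Expenditure multiplier = 1/(1 − c(1−t) + m) = 1/(1 − 0.53×0.79 + 0.25) = 1/0.8313 ≈ 1.203.
The tax multiplier is −c × k ≈ −0.638, so ΔY = k × (−c·ΔT) = (−$249.1 billion) / 0.8313 ≈ −$300 billion.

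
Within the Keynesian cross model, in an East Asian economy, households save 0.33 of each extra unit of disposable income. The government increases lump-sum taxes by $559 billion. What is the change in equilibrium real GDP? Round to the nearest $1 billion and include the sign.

−$1,135 billion

MPC = 1 − MPS = 1 − 0.33 = 0.67.
A lump-sum tax change of +$559 billion shifts disposable income by −$559 billion; first-round consumption changes by −c × ΔT = −0.67 × (+$559 billion) = −$374.53 billion.
Expenditure multiplier = 1/(1 − MPC) = 1/(1 − 0.67) = 1/0.33 ≈ 3.03.
The tax multiplier is −c × k ≈ −2.03, so ΔY = k × (−c·ΔT) = (−$374.53 billion) / 0.33 ≈ −$1,135 billion.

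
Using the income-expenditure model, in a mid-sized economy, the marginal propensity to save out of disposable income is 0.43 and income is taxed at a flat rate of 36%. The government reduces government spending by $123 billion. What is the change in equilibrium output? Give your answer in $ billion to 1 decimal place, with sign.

−$193.6 billion

MPC = 1 − MPS = 1 − 0.43 = 0.57.
Spending multiplier = 1/(1 − c(1−t)) = 1/(1 − 0.57×0.64) = 1/0.6352 ≈ 1.574.
ΔY = k × ΔG = (−$123 billion) / 0.6352 ≈ −$193.6 billion.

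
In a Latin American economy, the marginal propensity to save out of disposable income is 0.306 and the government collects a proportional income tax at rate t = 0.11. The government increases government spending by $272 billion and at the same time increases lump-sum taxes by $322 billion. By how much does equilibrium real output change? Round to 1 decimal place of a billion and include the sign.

MPC = 1 − MPS = 1 − 0.306 = 0.694.
Expenditure multiplier = 1/(1 − c(1−t)) = 1/(1 − 0.694×0.89) = 1/0.38234 ≈ 2.615.
ΔG contributes k·ΔG = (+$272 billion) / 0.38234 ≈ +$711.4 billion.
ΔT of +$322 billion changes first-round spending by −c·ΔT = −$223.468 billion, contributing k·(−c·ΔT) = (−$223.468 billion) / 0.38234 ≈ −$584.5 billion.
Net ΔY = k(ΔG − c·ΔT) = (+$48.532 billion) / 0.38234 ≈ +$126.9 billion.

+$126.9 billion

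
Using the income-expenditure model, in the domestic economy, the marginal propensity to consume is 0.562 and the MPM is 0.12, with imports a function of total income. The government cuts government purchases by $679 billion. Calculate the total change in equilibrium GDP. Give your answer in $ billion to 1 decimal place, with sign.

−$1,216.8 billion

Government-spending multiplier = 1/(1 − c + m) = 1/(1 − 0.562 + 0.12) = 1/0.558 ≈ 1.792.
ΔY = k × ΔG = (−$679 billion) / 0.558 ≈ −$1,216.8 billion.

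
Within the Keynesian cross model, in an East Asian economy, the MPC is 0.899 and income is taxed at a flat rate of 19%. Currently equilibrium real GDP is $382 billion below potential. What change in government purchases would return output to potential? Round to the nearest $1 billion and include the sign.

+$104 billion

Spending multiplier = 1/(1 − c(1−t)) = 1/(1 − 0.899×0.81) = 1/0.27181 ≈ 3.679.
Need ΔY = +$382 billion, so ΔG = ΔY/k = (+$382 billion) × 0.27181 ≈ +$104 billion.
The government should increase government purchases by $104 billion.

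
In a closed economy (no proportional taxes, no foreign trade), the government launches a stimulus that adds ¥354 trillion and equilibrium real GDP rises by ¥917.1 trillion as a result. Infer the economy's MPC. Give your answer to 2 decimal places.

Implied spending multiplier k = ΔY/ΔG = 917.1/354 ≈ 2.5907.
Since k = 1/(1 − MPC), MPC = 1 − 1/k = 1 − ΔG/ΔY = 1 − 354/917.1 ≈ 0.61.

0.61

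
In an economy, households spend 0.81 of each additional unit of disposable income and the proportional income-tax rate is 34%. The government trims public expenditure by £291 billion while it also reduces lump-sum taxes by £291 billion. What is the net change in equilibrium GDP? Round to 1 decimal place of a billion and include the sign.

Expenditure multiplier = 1/(1 − c(1−t)) = 1/(1 − 0.81×0.66) = 1/0.4654 ≈ 2.149.
ΔG contributes k·ΔG = (−£291 billion) / 0.4654 ≈ −£625.3 billion.
ΔT of −£291 billion changes first-round spending by −c·ΔT = +£235.71 billion, contributing k·(−c·ΔT) = (+£235.71 billion) / 0.4654 ≈ +£506.5 billion.
Net ΔY = k(ΔG − c·ΔT) = (−£55.29 billion) / 0.4654 ≈ −£118.8 billion.

−£118.8 billion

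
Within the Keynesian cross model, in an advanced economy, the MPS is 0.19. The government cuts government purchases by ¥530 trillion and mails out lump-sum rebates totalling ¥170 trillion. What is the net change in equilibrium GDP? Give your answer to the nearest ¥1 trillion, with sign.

MPC = 1 − MPS = 1 − 0.19 = 0.81.
Expenditure multiplier = 1/(1 − MPC) = 1/(1 − 0.81) = 1/0.19 ≈ 5.263.
ΔG contributes k·ΔG = (−¥530 trillion) / 0.19 ≈ −¥2,789.5 trillion.
ΔT of −¥170 trillion changes first-round spending by −c·ΔT = +¥137.7 trillion, contributing k·(−c·ΔT) = (+¥137.7 trillion) / 0.19 ≈ +¥724.7 trillion.
Net ΔY = k(ΔG − c·ΔT) = (−¥392.3 trillion) / 0.19 ≈ −¥2,065 trillion.

−¥2,065 trillion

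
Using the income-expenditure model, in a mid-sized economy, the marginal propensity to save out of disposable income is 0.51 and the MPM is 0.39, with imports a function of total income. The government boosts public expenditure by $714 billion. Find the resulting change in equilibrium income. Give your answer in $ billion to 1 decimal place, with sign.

+$793.3 billion

MPC = 1 − MPS = 1 − 0.51 = 0.49.
Spending multiplier = 1/(1 − c + m) = 1/(1 − 0.49 + 0.39) = 1/0.9 ≈ 1.111.
ΔY = k × ΔG = (+$714 billion) / 0.9 ≈ +$793.3 billion.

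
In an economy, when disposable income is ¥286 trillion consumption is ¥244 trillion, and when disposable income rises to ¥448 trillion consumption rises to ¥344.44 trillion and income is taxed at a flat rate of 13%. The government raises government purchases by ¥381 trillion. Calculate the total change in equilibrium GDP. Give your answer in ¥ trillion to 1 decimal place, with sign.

+¥827.2 trillion

MPC = ΔC/ΔYd = (344.44 − 244)/(448 − 286) = 100.44/162 = 0.62.
Spending multiplier = 1/(1 − c(1−t)) = 1/(1 − 0.62×0.87) = 1/0.4606 ≈ 2.171.
ΔY = k × ΔG = (+¥381 trillion) / 0.4606 ≈ +¥827.2 trillion.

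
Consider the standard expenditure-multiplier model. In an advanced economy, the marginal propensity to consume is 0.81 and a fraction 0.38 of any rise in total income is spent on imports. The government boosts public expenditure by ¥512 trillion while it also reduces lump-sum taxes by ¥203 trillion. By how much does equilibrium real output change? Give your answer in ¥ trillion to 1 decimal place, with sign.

+¥1,186.7 trillion

Expenditure multiplier = 1/(1 − c + m) = 1/(1 − 0.81 + 0.38) = 1/0.57 ≈ 1.754.
ΔG contributes k·ΔG = (+¥512 trillion) / 0.57 ≈ +¥898.2 trillion.
ΔT of −¥203 trillion changes first-round spending by −c·ΔT = +¥164.43 trillion, contributing k·(−c·ΔT) = (+¥164.43 trillion) / 0.57 ≈ +¥288.5 trillion.
Net ΔY = k(ΔG − c·ΔT) = (+¥676.43 trillion) / 0.57 ≈ +¥1,186.7 trillion.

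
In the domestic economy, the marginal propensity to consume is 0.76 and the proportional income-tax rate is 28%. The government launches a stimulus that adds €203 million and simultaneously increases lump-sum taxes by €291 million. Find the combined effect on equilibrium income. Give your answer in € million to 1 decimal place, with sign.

Expenditure multiplier = 1/(1 − c(1−t)) = 1/(1 − 0.76×0.72) = 1/0.4528 ≈ 2.208.
ΔG contributes k·ΔG = (+€203 million) / 0.4528 ≈ +€448.3 million.
ΔT of +€291 million changes first-round spending by −c·ΔT = −€221.16 million, contributing k·(−c·ΔT) = (−€221.16 million) / 0.4528 ≈ −€488.4 million.
Net ΔY = k(ΔG − c·ΔT) = (−€18.16 million) / 0.4528 ≈ −€40.1 million.

−€40.1 million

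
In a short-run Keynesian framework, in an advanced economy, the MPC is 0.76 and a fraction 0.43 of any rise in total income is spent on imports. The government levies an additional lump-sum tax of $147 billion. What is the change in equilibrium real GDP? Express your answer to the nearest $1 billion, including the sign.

−$167 billion

A lump-sum tax change of +$147 billion shifts disposable income by −$147 billion; first-round consumption changes by −c × ΔT = −0.76 × (+$147 billion) = −$111.72 billion.
Expenditure multiplier = 1/(1 − c + m) = 1/(1 − 0.76 + 0.43) = 1/0.67 ≈ 1.493.
The tax multiplier is −c × k ≈ −1.134, so ΔY = k × (−c·ΔT) = (−$111.72 billion) / 0.67 ≈ −$167 billion.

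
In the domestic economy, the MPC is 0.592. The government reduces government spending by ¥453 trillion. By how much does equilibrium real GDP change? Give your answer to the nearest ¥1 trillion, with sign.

Government-spending multiplier = 1/(1 − MPC) = 1/(1 − 0.592) = 1/0.408 ≈ 2.451.
ΔY = k × ΔG = (−¥453 trillion) / 0.408 ≈ −¥1,110 trillion.

−¥1,110 trillion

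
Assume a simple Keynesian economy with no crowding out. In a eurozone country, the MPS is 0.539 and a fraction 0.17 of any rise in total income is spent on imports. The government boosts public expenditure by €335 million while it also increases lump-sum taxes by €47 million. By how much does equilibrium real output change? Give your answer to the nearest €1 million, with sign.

MPC = 1 − MPS = 1 − 0.539 = 0.461.
Expenditure multiplier = 1/(1 − c + m) = 1/(1 − 0.461 + 0.17) = 1/0.709 ≈ 1.41.
ΔG contributes k·ΔG = (+€335 million) / 0.709 ≈ +€472.5 million.
ΔT of +€47 million changes first-round spending by −c·ΔT = −€21.667 million, contributing k·(−c·ΔT) = (−€21.667 million) / 0.709 ≈ −€30.6 million.
Net ΔY = k(ΔG − c·ΔT) = (+€313.333 million) / 0.709 ≈ +€442 million.

+€442 million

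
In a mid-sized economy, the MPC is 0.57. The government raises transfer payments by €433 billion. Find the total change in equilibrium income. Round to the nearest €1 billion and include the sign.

The transfer change shifts disposable income by +€433 billion, so first-round consumption changes by c·ΔTR = 0.57 × (+€433 billion) = +€246.81 billion.
Expenditure multiplier = 1/(1 − MPC) = 1/(1 − 0.57) = 1/0.43 ≈ 2.326.
The transfer multiplier is c × k ≈ 1.326, so ΔY = k × (c·ΔTR) = (+€246.81 billion) / 0.43 ≈ +€574 billion.

+€574 billion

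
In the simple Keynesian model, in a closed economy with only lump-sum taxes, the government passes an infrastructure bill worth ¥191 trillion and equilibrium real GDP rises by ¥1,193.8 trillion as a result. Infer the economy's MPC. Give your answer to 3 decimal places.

0.840

Implied spending multiplier k = ΔY/ΔG = 1,193.8/191 ≈ 6.2503.
Since k = 1/(1 − MPC), MPC = 1 − 1/k = 1 − ΔG/ΔY = 1 − 191/1,193.8 ≈ 0.840.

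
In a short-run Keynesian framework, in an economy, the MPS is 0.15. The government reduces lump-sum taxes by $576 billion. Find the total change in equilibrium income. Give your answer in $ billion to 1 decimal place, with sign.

+$3,264.0 billion

MPC = 1 − MPS = 1 − 0.15 = 0.85.
A lump-sum tax change of −$576 billion shifts disposable income by +$576 billion; first-round consumption changes by −c × ΔT = −0.85 × (−$576 billion) = +$489.6 billion.
Expenditure multiplier = 1/(1 − MPC) = 1/(1 − 0.85) = 1/0.15 ≈ 6.667.
The tax multiplier is −c × k ≈ −5.667, so ΔY = k × (−c·ΔT) = (+$489.6 billion) / 0.15 = +$3,264 billion.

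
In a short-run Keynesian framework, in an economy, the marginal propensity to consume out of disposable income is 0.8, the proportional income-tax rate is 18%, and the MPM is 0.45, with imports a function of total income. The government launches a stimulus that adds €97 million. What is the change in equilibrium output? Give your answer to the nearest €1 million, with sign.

+€122 million

Expenditure multiplier = 1/(1 − c(1−t) + m) = 1/(1 − 0.8×0.82 + 0.45) = 1/0.794 ≈ 1.259.
ΔY = k × ΔG = (+€97 million) / 0.794 ≈ +€122 million.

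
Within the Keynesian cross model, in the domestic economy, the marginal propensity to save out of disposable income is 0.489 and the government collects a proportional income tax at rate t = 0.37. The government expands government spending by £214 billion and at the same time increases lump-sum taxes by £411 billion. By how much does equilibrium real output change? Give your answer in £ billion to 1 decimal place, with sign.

MPC = 1 − MPS = 1 − 0.489 = 0.511.
Expenditure multiplier = 1/(1 − c(1−t)) = 1/(1 − 0.511×0.63) = 1/0.67807 ≈ 1.475.
ΔG contributes k·ΔG = (+£214 billion) / 0.67807 ≈ +£315.6 billion.
ΔT of +£411 billion changes first-round spending by −c·ΔT = −£210.021 billion, contributing k·(−c·ΔT) = (−£210.021 billion) / 0.67807 ≈ −£309.7 billion.
Net ΔY = k(ΔG − c·ΔT) = (+£3.979 billion) / 0.67807 ≈ +£5.9 billion.

+£5.9 billion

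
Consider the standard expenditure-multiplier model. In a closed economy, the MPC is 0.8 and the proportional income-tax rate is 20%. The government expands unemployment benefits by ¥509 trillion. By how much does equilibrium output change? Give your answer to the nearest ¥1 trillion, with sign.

+¥1,131 trillion

The transfer change shifts disposable income by +¥509 trillion, so first-round consumption changes by c·ΔTR = 0.8 × (+¥509 trillion) = +¥407.2 trillion.
Expenditure multiplier = 1/(1 − c(1−t)) = 1/(1 − 0.8×0.8) = 1/0.36 ≈ 2.778.
The transfer multiplier is c × k ≈ 2.222, so ΔY = k × (c·ΔTR) = (+¥407.2 trillion) / 0.36 ≈ +¥1,131 trillion.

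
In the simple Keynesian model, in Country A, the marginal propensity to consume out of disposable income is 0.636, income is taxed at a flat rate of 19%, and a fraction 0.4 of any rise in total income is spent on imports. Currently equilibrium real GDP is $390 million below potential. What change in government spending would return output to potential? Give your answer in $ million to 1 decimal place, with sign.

+$345.1 million

Spending multiplier = 1/(1 − c(1−t) + m) = 1/(1 − 0.636×0.81 + 0.4) = 1/0.88484 ≈ 1.13.
Need ΔY = +$390 million, so ΔG = ΔY/k = (+$390 million) × 0.88484 ≈ +$345.1 million.
The government should increase government spending by $345.1 million.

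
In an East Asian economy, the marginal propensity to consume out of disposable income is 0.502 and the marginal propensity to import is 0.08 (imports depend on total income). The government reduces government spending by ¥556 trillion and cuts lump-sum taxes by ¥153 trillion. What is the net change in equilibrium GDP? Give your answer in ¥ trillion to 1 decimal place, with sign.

Expenditure multiplier = 1/(1 − c + m) = 1/(1 − 0.502 + 0.08) = 1/0.578 ≈ 1.73.
ΔG contributes k·ΔG = (−¥556 trillion) / 0.578 ≈ −¥961.9 trillion.
ΔT of −¥153 trillion changes first-round spending by −c·ΔT = +¥76.806 trillion, contributing k·(−c·ΔT) = (+¥76.806 trillion) / 0.578 ≈ +¥132.9 trillion.
Net ΔY = k(ΔG − c·ΔT) = (−¥479.194 trillion) / 0.578 ≈ −¥829.1 trillion.

−¥829.1 trillion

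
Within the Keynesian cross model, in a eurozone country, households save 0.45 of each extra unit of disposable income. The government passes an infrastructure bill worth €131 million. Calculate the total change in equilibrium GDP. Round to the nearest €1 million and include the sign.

MPC = 1 − MPS = 1 − 0.45 = 0.55.
Spending multiplier = 1/(1 − MPC) = 1/(1 − 0.55) = 1/0.45 ≈ 2.222.
ΔY = k × ΔG = (+€131 million) / 0.45 ≈ +€291 million.

+€291 million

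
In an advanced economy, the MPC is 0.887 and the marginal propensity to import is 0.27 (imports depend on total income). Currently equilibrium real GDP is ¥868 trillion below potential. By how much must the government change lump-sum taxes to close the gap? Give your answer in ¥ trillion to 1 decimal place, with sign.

−¥374.8 trillion

Spending multiplier = 1/(1 − c + m) = 1/(1 − 0.887 + 0.27) = 1/0.383 ≈ 2.611.
Tax multiplier = −c·k = −0.887/0.383 ≈ −2.316. Need ΔY = +¥868 trillion, so ΔT = ΔY/(−c·k) = −(+¥868 trillion) × 0.383 / 0.887 ≈ −¥374.8 trillion.
The government should cut lump-sum taxes by ¥374.8 trillion.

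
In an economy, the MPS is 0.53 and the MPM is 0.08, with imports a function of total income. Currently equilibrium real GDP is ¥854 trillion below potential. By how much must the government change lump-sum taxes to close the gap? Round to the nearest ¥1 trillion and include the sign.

MPC = 1 − MPS = 1 − 0.53 = 0.47.
Spending multiplier = 1/(1 − c + m) = 1/(1 − 0.47 + 0.08) = 1/0.61 ≈ 1.639.
Tax multiplier = −c·k = −0.47/0.61 ≈ −0.77. Need ΔY = +¥854 trillion, so ΔT = ΔY/(−c·k) = −(+¥854 trillion) × 0.61 / 0.47 ≈ −¥1,108 trillion.
The government should cut lump-sum taxes by ¥1,108 trillion.

−¥1,108 trillion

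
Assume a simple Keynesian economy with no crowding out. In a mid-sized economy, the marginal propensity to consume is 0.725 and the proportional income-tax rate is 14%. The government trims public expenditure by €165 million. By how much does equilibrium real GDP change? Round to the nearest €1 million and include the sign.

−€438 million

Government-spending multiplier = 1/(1 − c(1−t)) = 1/(1 − 0.725×0.86) = 1/0.3765 ≈ 2.656.
ΔY = k × ΔG = (−€165 million) / 0.3765 ≈ −€438 million.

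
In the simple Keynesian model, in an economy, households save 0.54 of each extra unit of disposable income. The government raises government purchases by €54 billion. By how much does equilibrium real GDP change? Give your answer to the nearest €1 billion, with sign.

+€100 billion

MPC = 1 − MPS = 1 − 0.54 = 0.46.
Spending multiplier = 1/(1 − MPC) = 1/(1 − 0.46) = 1/0.54 ≈ 1.852.
ΔY = k × ΔG = (+€54 billion) / 0.54 = +€100 billion.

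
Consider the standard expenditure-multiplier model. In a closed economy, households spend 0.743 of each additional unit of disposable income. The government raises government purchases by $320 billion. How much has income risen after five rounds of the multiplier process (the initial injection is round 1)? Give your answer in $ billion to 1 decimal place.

Round 1 adds ΔG = $320 billion; each later round is MPC = 0.743 times the previous.
After 5 rounds: 320 + 237.76 + 176.65568 + 131.25517024 + 97.52259148832 = ΔG·(1 − c^5)/(1 − c) = 320 × (1 − 0.226435267111943)/0.257 ≈ $963.2 billion.

$963.2 billion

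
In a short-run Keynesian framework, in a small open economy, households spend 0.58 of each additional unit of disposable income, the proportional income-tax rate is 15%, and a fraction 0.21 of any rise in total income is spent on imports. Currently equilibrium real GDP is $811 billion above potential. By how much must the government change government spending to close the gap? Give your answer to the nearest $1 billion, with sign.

−$581 billion

Spending multiplier = 1/(1 − c(1−t) + m) = 1/(1 − 0.58×0.85 + 0.21) = 1/0.717 ≈ 1.395.
Need ΔY = −$811 billion, so ΔG = ΔY/k = (−$811 billion) × 0.717 ≈ −$581 billion.
The government should cut government spending by $581 billion.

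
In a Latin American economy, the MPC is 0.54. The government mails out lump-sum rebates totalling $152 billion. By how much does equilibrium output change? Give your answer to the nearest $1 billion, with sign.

+$178 billion

A lump-sum tax change of −$152 billion shifts disposable income by +$152 billion; first-round consumption changes by −c × ΔT = −0.54 × (−$152 billion) = +$82.08 billion.
Expenditure multiplier = 1/(1 − MPC) = 1/(1 − 0.54) = 1/0.46 ≈ 2.174.
The tax multiplier is −c × k ≈ −1.174, so ΔY = k × (−c·ΔT) = (+$82.08 billion) / 0.46 ≈ +$178 billion.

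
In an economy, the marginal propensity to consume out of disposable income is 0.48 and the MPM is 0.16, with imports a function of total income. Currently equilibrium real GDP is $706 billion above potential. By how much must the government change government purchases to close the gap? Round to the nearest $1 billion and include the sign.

Spending multiplier = 1/(1 − c + m) = 1/(1 − 0.48 + 0.16) = 1/0.68 ≈ 1.471.
Need ΔY = −$706 billion, so ΔG = ΔY/k = (−$706 billion) × 0.68 ≈ −$480 billion.
The government should cut government purchases by $480 billion.

−$480 billion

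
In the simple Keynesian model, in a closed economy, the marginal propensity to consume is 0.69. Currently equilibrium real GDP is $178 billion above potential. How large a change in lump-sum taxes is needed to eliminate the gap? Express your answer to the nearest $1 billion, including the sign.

+$80 billion

Spending multiplier = 1/(1 − MPC) = 1/(1 − 0.69) = 1/0.31 ≈ 3.226.
Tax multiplier = −c·k = −0.69/0.31 ≈ −2.226. Need ΔY = −$178 billion, so ΔT = ΔY/(−c·k) = −(−$178 billion) × 0.31 / 0.69 ≈ +$80 billion.
The government should raise lump-sum taxes by $80 billion.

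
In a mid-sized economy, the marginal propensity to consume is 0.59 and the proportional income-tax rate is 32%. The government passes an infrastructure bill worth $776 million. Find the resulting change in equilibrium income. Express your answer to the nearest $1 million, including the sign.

Spending multiplier = 1/(1 − c(1−t)) = 1/(1 − 0.59×0.68) = 1/0.5988 ≈ 1.67.
ΔY = k × ΔG = (+$776 million) / 0.5988 ≈ +$1,296 million.

+$1,296 million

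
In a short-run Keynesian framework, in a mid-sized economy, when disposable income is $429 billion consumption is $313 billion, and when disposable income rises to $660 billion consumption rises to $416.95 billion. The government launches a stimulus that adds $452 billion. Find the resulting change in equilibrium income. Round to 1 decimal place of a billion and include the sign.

MPC = ΔC/ΔYd = (416.95 − 313)/(660 − 429) = 103.95/231 = 0.45.
Government-spending multiplier = 1/(1 − MPC) = 1/(1 − 0.45) = 1/0.55 ≈ 1.818.
ΔY = k × ΔG = (+$452 billion) / 0.55 ≈ +$821.8 billion.

+$821.8 billion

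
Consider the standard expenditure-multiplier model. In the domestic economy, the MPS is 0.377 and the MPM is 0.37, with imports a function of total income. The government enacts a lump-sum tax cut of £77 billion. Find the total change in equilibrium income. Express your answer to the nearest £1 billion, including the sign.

MPC = 1 − MPS = 1 − 0.377 = 0.623.
A lump-sum tax change of −£77 billion shifts disposable income by +£77 billion; first-round consumption changes by −c × ΔT = −0.623 × (−£77 billion) = +£47.971 billion.
Expenditure multiplier = 1/(1 − c + m) = 1/(1 − 0.623 + 0.37) = 1/0.747 ≈ 1.339.
The tax multiplier is −c × k ≈ −0.834, so ΔY = k × (−c·ΔT) = (+£47.971 billion) / 0.747 ≈ +£64 billion.

+£64 billion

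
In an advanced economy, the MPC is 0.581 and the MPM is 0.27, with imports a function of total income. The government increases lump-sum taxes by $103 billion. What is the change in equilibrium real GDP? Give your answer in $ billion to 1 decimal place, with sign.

A lump-sum tax change of +$103 billion shifts disposable income by −$103 billion; first-round consumption changes by −c × ΔT = −0.581 × (+$103 billion) = −$59.843 billion.
Expenditure multiplier = 1/(1 − c + m) = 1/(1 − 0.581 + 0.27) = 1/0.689 ≈ 1.451.
The tax multiplier is −c × k ≈ −0.843, so ΔY = k × (−c·ΔT) = (−$59.843 billion) / 0.689 ≈ −$86.9 billion.

−$86.9 billion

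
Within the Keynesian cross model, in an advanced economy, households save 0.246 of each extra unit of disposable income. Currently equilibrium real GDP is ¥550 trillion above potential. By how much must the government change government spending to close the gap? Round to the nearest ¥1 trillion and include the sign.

MPC = 1 − MPS = 1 − 0.246 = 0.754.
Spending multiplier = 1/(1 − MPC) = 1/(1 − 0.754) = 1/0.246 ≈ 4.065.
Need ΔY = −¥550 trillion, so ΔG = ΔY/k = (−¥550 trillion) × 0.246 ≈ −¥135 trillion.
The government should cut government spending by ¥135 trillion.

−¥135 trillion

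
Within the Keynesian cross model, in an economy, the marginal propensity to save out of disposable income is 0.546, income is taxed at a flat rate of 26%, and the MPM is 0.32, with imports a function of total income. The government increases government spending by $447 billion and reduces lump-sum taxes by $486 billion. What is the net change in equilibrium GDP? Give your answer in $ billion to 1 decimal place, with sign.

MPC = 1 − MPS = 1 − 0.546 = 0.454.
Expenditure multiplier = 1/(1 − c(1−t) + m) = 1/(1 − 0.454×0.74 + 0.32) = 1/0.98404 ≈ 1.016.
ΔG contributes k·ΔG = (+$447 billion) / 0.98404 ≈ +$454.2 billion.
ΔT of −$486 billion changes first-round spending by −c·ΔT = +$220.644 billion, contributing k·(−c·ΔT) = (+$220.644 billion) / 0.98404 ≈ +$224.2 billion.
Net ΔY = k(ΔG − c·ΔT) = (+$667.644 billion) / 0.98404 ≈ +$678.5 billion.

+$678.5 billion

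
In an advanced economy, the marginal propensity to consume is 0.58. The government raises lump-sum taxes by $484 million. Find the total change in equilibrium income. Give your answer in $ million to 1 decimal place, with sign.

A lump-sum tax change of +$484 million shifts disposable income by −$484 million; first-round consumption changes by −c × ΔT = −0.58 × (+$484 million) = −$280.72 million.
Expenditure multiplier = 1/(1 − MPC) = 1/(1 − 0.58) = 1/0.42 ≈ 2.381.
The tax multiplier is −c × k ≈ −1.381, so ΔY = k × (−c·ΔT) = (−$280.72 million) / 0.42 ≈ −$668.4 million.

−$668.4 million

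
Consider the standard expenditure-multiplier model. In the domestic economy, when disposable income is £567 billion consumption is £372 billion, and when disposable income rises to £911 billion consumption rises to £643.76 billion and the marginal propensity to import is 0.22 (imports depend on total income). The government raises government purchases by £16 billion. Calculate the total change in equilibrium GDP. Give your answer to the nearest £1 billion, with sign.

MPC = ΔC/ΔYd = (643.76 − 372)/(911 − 567) = 271.76/344 = 0.79.
Government-spending multiplier = 1/(1 − c + m) = 1/(1 − 0.79 + 0.22) = 1/0.43 ≈ 2.326.
ΔY = k × ΔG = (+£16 billion) / 0.43 ≈ +£37 billion.

+£37 billion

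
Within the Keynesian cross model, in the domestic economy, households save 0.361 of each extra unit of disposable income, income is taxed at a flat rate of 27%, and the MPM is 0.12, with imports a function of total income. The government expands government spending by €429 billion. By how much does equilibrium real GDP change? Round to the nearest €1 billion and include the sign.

+€656 billion

MPC = 1 − MPS = 1 − 0.361 = 0.639.
Government-spending multiplier = 1/(1 − c(1−t) + m) = 1/(1 − 0.639×0.73 + 0.12) = 1/0.65353 ≈ 1.53.
ΔY = k × ΔG = (+€429 billion) / 0.65353 ≈ +€656 billion.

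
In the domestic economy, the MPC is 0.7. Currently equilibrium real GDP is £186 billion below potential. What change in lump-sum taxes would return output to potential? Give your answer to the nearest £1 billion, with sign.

−£80 billion

Spending multiplier = 1/(1 − MPC) = 1/(1 − 0.7) = 1/0.3 ≈ 3.333.
Tax multiplier = −c·k = −0.7/0.3 ≈ −2.333. Need ΔY = +£186 billion, so ΔT = ΔY/(−c·k) = −(+£186 billion) × 0.3 / 0.7 ≈ −£80 billion.
The government should cut lump-sum taxes by £80 billion.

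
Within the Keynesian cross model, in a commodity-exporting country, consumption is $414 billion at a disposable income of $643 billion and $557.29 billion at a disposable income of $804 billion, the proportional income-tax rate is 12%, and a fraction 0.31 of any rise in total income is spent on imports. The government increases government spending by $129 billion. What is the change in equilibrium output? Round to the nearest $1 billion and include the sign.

+$245 billion

MPC = ΔC/ΔYd = (557.29 − 414)/(804 − 643) = 143.29/161 = 0.89.
Spending multiplier = 1/(1 − c(1−t) + m) = 1/(1 − 0.89×0.88 + 0.31) = 1/0.5268 ≈ 1.898.
ΔY = k × ΔG = (+$129 billion) / 0.5268 ≈ +$245 billion.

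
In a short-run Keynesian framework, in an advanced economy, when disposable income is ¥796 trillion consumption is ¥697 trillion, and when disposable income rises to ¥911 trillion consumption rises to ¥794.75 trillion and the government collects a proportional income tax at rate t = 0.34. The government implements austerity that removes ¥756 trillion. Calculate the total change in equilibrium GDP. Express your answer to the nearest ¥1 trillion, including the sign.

MPC = ΔC/ΔYd = (794.75 − 697)/(911 − 796) = 97.75/115 = 0.85.
Government-spending multiplier = 1/(1 − c(1−t)) = 1/(1 − 0.85×0.66) = 1/0.439 ≈ 2.278.
ΔY = k × ΔG = (−¥756 trillion) / 0.439 ≈ −¥1,722 trillion.

−¥1,722 trillion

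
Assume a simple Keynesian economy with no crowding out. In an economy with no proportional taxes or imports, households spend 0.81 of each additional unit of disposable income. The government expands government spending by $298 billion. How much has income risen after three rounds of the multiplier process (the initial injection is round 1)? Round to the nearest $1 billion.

$735 billion

Round 1 adds ΔG = $298 billion; each later round is MPC = 0.81 times the previous.
After 3 rounds: 298 + 241.38 + 195.5178 = ΔG·(1 − c^3)/(1 − c) = 298 × (1 − 0.531441)/0.19 ≈ $735 billion.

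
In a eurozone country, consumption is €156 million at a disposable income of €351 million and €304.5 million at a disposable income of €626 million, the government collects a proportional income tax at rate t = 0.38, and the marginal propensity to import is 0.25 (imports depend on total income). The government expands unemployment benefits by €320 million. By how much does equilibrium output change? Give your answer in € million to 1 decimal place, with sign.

MPC = ΔC/ΔYd = (304.5 − 156)/(626 − 351) = 148.5/275 = 0.54.
The transfer change shifts disposable income by +€320 million, so first-round consumption changes by c·ΔTR = 0.54 × (+€320 million) = +€172.8 million.
Expenditure multiplier = 1/(1 − c(1−t) + m) = 1/(1 − 0.54×0.62 + 0.25) = 1/0.9152 ≈ 1.093.
The transfer multiplier is c × k ≈ 0.59, so ΔY = k × (c·ΔTR) = (+€172.8 million) / 0.9152 ≈ +€188.8 million.

+€188.8 million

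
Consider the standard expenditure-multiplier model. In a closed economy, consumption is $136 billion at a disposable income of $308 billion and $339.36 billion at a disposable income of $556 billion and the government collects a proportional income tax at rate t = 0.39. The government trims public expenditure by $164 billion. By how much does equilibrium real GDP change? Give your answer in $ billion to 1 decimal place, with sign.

−$328.1 billion

MPC = ΔC/ΔYd = (339.36 − 136)/(556 − 308) = 203.36/248 = 0.82.
Spending multiplier = 1/(1 − c(1−t)) = 1/(1 − 0.82×0.61) = 1/0.4998 ≈ 2.001.
ΔY = k × ΔG = (−$164 billion) / 0.4998 ≈ −$328.1 billion.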